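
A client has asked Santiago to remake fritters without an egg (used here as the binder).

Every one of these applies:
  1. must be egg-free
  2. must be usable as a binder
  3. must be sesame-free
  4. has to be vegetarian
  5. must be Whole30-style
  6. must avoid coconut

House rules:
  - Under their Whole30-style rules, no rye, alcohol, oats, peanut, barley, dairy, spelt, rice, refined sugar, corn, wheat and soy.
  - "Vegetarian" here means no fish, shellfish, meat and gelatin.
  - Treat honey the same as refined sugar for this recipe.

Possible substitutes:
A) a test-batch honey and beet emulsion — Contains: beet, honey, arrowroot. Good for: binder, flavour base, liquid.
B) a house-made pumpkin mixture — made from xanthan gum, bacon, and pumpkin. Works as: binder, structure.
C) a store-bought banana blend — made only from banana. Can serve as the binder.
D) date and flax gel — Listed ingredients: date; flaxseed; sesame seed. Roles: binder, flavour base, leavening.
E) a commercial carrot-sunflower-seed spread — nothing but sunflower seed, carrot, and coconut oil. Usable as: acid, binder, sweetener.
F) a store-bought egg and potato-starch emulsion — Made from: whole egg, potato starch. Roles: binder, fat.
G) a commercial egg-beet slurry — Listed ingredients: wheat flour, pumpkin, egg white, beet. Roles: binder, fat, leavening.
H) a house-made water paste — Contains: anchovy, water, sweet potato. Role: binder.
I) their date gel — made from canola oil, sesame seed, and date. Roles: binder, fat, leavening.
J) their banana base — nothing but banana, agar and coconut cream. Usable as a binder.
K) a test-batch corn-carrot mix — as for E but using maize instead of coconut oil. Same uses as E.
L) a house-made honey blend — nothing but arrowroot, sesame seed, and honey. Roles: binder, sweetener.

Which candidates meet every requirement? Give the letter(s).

C

A: has honey, so not Whole30-style — out
B: has bacon, so not vegetarian — out
C: only banana; none excluded — OK
D: has sesame seed, so not sesame-free — out
E: has coconut oil, so not coconut-free — no
F: has whole egg, so not egg-free — reject
G: has wheat flour, so not Whole30-style; has egg white, so not egg-free — reject
H: has anchovy, so not vegetarian — reject
I: has sesame seed, so not sesame-free — out
J: has coconut cream, so not coconut-free — out
K: has maize, so not Whole30-style — no
L: has honey, so not Whole30-style; has sesame seed, so not sesame-free — no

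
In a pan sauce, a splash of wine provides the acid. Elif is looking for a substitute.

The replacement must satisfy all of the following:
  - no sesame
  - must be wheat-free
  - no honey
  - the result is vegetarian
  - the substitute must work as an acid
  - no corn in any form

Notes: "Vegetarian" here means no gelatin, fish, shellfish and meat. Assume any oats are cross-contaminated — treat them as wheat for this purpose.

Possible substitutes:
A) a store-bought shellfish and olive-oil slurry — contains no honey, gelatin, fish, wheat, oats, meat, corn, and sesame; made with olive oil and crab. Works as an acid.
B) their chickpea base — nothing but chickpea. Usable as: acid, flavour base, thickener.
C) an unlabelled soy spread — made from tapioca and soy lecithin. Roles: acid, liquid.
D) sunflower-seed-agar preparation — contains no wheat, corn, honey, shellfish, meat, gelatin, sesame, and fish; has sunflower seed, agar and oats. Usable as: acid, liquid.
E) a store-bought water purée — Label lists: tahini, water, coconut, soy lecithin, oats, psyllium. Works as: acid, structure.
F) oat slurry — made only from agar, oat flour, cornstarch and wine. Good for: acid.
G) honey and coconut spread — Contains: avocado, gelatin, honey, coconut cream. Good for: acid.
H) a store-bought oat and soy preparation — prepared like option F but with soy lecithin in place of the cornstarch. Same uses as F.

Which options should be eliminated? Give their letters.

A, D, E, F, G, H

A: has crab, so not vegetarian — no
B: only chickpea; none excluded — OK
C: only soy lecithin and tapioca; none excluded — keep
D: has oats, so not wheat-free — out
E: has oats, so not wheat-free; has tahini, so not sesame-free — out
F: has oat flour, so not wheat-free; has cornstarch, so not corn-free — out
G: has gelatin, so not vegetarian; has honey, so not honey-free — out
H: has oat flour, so not wheat-free — no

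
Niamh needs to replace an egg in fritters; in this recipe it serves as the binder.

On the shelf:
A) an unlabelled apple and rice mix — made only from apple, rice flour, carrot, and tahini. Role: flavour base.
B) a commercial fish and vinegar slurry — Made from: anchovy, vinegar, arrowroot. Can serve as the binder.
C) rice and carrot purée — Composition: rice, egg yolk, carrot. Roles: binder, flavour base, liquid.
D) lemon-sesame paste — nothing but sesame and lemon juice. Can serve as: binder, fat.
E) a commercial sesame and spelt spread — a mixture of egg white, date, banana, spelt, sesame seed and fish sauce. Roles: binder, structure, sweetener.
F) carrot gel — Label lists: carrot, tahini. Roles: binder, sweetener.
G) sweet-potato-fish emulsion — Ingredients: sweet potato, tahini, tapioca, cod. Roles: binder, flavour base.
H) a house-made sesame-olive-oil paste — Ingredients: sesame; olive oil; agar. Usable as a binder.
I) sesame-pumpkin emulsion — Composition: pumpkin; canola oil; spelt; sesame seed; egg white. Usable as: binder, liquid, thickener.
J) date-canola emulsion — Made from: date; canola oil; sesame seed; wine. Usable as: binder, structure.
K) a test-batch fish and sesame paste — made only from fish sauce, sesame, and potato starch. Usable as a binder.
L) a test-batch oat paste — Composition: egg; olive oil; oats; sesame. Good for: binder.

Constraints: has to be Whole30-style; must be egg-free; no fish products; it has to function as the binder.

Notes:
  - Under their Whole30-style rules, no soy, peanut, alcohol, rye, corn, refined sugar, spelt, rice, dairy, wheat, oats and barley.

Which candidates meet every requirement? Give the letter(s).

D, F, H

A: not usable as a binder; has rice flour, so not Whole30-style — out
B: has anchovy, so not fish-free — reject
C: has rice, so not Whole30-style; has egg yolk, so not egg-free — out
D: no egg, no fish — keep
E: has spelt, so not Whole30-style; has fish sauce, so not fish-free (and 1 more) — reject
F: Whole30-style, no fish — valid
G: has cod, so not fish-free — no
H: nothing on the exclusion list — keep
I: has spelt, so not Whole30-style; has egg white, so not egg-free — no
J: has wine, so not Whole30-style — reject
K: has fish sauce, so not fish-free — reject
L: has oats, so not Whole30-style; has egg, so not egg-free — out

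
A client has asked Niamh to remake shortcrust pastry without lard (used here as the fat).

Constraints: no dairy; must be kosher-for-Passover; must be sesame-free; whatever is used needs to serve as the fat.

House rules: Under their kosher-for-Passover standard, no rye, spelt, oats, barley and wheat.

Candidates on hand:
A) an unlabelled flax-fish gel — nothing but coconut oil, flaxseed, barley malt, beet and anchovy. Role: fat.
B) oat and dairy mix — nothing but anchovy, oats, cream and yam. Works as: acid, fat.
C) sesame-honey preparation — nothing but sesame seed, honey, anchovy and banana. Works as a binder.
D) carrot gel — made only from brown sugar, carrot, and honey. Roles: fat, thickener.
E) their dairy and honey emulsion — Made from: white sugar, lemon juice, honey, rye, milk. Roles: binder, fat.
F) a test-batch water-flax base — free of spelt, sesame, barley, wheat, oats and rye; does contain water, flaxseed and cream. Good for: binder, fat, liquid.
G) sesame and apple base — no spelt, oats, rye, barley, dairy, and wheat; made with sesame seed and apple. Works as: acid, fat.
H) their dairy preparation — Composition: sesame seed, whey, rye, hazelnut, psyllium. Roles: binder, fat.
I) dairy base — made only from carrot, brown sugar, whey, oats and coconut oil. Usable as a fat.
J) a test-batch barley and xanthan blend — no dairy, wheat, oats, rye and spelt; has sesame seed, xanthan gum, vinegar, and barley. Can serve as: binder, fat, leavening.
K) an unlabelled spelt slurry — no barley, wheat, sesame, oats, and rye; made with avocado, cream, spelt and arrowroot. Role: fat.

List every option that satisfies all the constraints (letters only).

A: has barley malt, so not kosher-for-Passover — reject
B: has oats, so not kosher-for-Passover; has cream, so not dairy-free — out
C: not usable as a fat; has sesame seed, so not sesame-free — out
D: all constraints satisfied — OK
E: has rye, so not kosher-for-Passover; has milk, so not dairy-free — reject
F: has cream, so not dairy-free — reject
G: has sesame seed, so not sesame-free — out
H: has rye, so not kosher-for-Passover; has whey, so not dairy-free (and 1 more) — no
I: has oats, so not kosher-for-Passover; has whey, so not dairy-free — out
J: has barley, so not kosher-for-Passover; has sesame seed, so not sesame-free — no
K: has spelt, so not kosher-for-Passover; has cream, so not dairy-free — reject

D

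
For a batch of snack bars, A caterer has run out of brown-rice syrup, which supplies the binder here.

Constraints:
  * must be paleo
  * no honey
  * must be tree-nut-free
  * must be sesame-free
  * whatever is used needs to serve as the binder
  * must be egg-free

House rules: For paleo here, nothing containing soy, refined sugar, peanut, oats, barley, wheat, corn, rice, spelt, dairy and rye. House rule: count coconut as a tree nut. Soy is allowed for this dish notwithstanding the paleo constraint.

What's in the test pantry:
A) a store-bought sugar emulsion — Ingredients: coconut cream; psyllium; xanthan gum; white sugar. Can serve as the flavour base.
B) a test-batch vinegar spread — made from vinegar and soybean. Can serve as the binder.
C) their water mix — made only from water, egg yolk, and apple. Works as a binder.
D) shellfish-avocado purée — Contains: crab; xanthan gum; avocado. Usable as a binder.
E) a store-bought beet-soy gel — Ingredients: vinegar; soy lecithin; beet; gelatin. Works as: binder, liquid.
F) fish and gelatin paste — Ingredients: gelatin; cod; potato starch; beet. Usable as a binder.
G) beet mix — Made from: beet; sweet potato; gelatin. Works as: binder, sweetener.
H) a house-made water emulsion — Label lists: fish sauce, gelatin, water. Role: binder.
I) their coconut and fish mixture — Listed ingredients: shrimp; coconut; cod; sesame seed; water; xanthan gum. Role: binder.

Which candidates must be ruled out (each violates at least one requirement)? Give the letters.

A, C, I

A: not usable as a binder; has white sugar, so not paleo (and 1 more) — reject
B: soy is permitted under the paleo carve-out; nothing else excluded — valid
C: has egg yolk, so not egg-free — no
D: only crab, avocado, and xanthan gum; none excluded — valid
E: soy is permitted under the paleo carve-out; nothing else excluded — OK
F: nothing on the exclusion list — keep
G: only gelatin, sweet potato, and beet; none excluded — keep
H: only fish sauce, gelatin and water; none excluded — valid
I: has coconut, so not tree-nut-free; has sesame seed, so not sesame-free — no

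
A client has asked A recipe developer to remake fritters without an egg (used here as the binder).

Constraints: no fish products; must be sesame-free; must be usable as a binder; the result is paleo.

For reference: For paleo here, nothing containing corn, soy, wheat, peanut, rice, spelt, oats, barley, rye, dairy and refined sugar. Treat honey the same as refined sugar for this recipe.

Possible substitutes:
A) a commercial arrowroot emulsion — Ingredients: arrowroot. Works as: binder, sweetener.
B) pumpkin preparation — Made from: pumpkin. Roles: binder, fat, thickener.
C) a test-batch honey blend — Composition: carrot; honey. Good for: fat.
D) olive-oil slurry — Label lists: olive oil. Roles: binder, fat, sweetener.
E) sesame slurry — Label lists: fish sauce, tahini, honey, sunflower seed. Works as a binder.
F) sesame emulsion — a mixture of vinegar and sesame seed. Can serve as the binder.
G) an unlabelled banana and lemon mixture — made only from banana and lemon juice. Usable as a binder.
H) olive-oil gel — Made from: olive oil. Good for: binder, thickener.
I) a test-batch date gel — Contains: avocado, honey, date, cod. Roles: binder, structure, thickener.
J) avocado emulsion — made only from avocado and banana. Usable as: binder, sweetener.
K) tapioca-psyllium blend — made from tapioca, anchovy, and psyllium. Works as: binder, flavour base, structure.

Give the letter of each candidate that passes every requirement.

A, B, D, G, H, J

A: only arrowroot; none excluded — keep
B: every rule checks out — keep
C: not usable as a binder; has honey, so not paleo — no
D: no fish, paleo — valid
E: has honey, so not paleo; has fish sauce, so not fish-free (and 1 more) — no
F: has sesame seed, so not sesame-free — no
G: no fish, paleo — OK
H: only olive oil; none excluded — OK
I: has honey, so not paleo; has cod, so not fish-free — reject
J: only avocado and banana; none excluded — OK
K: has anchovy, so not fish-free — no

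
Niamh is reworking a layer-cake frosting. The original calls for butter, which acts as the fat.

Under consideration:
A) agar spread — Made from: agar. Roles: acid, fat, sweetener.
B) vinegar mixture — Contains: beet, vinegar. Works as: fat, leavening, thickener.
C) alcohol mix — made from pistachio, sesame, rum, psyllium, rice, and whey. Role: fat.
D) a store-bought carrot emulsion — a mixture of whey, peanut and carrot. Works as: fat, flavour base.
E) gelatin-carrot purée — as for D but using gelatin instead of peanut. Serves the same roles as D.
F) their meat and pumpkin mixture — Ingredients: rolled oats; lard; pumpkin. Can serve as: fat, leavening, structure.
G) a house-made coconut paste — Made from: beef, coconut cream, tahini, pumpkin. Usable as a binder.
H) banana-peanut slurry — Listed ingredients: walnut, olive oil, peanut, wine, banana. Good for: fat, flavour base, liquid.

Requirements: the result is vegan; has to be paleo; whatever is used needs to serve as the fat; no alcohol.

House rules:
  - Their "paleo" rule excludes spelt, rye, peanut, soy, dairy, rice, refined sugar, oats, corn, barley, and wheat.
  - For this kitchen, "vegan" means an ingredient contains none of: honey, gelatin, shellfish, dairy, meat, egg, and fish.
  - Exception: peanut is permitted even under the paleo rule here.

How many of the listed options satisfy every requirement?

2

A: vegan, paleo — keep
B: only beet and vinegar; none excluded — valid
C: has whey, so not paleo; has whey, so not vegan (and 1 more) — out
D: has whey, so not paleo; has whey, so not vegan — reject
E: has whey, so not paleo; has whey, so not vegan — out
F: has rolled oats, so not paleo; has lard, so not vegan — out
G: not usable as a fat; has beef, so not vegan — out
H: has wine, so not alcohol-free — out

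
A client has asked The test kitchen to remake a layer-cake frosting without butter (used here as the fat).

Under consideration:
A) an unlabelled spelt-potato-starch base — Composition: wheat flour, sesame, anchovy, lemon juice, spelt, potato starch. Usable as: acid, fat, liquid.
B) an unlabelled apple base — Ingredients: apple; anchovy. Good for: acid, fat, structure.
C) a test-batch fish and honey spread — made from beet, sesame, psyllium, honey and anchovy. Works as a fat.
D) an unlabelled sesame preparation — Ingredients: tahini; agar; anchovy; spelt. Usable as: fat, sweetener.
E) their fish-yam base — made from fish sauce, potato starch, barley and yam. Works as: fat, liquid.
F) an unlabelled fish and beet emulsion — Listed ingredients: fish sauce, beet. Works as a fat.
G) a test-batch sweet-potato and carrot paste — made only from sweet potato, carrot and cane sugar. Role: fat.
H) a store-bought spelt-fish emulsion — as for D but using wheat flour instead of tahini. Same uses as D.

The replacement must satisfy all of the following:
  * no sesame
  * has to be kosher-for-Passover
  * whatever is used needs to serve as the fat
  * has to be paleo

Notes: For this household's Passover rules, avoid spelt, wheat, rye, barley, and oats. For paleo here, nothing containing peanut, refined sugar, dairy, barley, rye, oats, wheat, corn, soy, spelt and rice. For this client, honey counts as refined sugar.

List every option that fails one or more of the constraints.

A, C, D, E, G, H

A: has spelt, so not kosher-for-Passover; has spelt, so not paleo (and 1 more) — out
B: every rule checks out — valid
C: has honey, so not paleo; has sesame, so not sesame-free — no
D: has spelt, so not kosher-for-Passover; has spelt, so not paleo (and 1 more) — no
E: has barley, so not kosher-for-Passover; has barley, so not paleo — out
F: works as a fat, paleo, kosher-for-Passover — keep
G: has cane sugar, so not paleo — reject
H: has spelt, so not kosher-for-Passover; has spelt, so not paleo — reject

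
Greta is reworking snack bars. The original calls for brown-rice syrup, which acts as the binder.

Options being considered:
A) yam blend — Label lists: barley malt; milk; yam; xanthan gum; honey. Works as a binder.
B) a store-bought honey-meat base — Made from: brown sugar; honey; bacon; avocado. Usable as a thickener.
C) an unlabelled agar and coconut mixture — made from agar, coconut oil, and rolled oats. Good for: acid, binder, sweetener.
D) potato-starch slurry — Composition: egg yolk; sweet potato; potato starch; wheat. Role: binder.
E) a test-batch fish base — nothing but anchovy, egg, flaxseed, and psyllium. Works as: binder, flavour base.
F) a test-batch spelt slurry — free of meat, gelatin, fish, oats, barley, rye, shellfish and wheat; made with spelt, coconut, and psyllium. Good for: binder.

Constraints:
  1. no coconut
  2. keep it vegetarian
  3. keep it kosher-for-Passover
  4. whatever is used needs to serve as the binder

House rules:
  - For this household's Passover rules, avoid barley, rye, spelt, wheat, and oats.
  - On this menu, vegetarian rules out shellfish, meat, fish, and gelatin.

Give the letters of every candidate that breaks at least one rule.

A: has barley malt, so not kosher-for-Passover — no
B: not usable as a binder; has bacon, so not vegetarian — no
C: has rolled oats, so not kosher-for-Passover; has coconut oil, so not coconut-free — reject
D: has wheat, so not kosher-for-Passover — out
E: has anchovy, so not vegetarian — reject
F: has spelt, so not kosher-for-Passover; has coconut, so not coconut-free — no

A, B, C, D, E, F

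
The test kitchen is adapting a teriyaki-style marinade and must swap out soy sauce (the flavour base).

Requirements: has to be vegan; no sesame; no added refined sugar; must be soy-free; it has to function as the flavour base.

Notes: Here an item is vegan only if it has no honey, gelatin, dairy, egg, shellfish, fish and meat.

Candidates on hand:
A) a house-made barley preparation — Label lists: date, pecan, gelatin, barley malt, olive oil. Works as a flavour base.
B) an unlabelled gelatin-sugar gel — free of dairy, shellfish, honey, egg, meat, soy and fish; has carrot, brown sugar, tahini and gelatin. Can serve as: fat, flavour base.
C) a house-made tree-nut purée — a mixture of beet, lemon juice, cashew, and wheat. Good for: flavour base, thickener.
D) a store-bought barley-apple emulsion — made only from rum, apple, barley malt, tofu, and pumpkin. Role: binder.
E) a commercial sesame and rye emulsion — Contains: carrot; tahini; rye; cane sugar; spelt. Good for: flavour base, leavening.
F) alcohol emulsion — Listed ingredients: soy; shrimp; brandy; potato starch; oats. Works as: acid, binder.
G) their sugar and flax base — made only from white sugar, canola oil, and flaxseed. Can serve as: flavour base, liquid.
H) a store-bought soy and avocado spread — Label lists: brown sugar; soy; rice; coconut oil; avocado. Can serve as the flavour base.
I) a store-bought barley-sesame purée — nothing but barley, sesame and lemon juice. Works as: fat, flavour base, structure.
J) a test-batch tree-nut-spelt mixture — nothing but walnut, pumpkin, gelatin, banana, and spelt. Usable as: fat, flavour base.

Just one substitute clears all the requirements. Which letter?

C

A: has gelatin, so not vegan — out
B: has gelatin, so not vegan; has brown sugar, so not no-added-sugar (and 1 more) — out
C: every rule checks out — OK
D: not usable as a flavour base; has tofu, so not soy-free — out
E: has cane sugar, so not no-added-sugar; has tahini, so not sesame-free — reject
F: not usable as a flavour base; has shrimp, so not vegan (and 1 more) — out
G: has white sugar, so not no-added-sugar — no
H: has brown sugar, so not no-added-sugar; has soy, so not soy-free — no
I: has sesame, so not sesame-free — no
J: has gelatin, so not vegan — reject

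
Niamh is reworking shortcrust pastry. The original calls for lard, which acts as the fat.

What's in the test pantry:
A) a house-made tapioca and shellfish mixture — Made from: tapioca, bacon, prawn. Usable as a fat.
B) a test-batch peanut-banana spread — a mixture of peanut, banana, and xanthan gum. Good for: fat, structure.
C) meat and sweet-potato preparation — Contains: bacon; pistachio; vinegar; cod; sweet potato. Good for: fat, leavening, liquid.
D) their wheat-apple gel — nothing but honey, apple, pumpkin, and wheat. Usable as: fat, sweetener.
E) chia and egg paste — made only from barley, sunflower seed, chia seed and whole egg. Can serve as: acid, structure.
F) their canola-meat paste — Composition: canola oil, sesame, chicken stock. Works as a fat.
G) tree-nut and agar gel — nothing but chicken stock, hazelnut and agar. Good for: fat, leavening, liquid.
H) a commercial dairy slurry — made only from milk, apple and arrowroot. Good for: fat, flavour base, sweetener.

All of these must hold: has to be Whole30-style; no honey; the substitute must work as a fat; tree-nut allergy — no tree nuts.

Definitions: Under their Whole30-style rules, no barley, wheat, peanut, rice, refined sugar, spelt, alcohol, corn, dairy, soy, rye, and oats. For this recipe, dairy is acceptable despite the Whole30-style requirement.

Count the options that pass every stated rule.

A: works as a fat, no tree nuts, no honey — keep
B: has peanut, so not Whole30-style — reject
C: has pistachio, so not tree-nut-free — no
D: has wheat, so not Whole30-style; has honey, so not honey-free — out
E: not usable as a fat; has barley, so not Whole30-style — reject
F: only chicken stock, sesame and canola oil; none excluded — keep
G: has hazelnut, so not tree-nut-free — no
H: dairy is permitted under the Whole30-style carve-out; nothing else excluded — valid

3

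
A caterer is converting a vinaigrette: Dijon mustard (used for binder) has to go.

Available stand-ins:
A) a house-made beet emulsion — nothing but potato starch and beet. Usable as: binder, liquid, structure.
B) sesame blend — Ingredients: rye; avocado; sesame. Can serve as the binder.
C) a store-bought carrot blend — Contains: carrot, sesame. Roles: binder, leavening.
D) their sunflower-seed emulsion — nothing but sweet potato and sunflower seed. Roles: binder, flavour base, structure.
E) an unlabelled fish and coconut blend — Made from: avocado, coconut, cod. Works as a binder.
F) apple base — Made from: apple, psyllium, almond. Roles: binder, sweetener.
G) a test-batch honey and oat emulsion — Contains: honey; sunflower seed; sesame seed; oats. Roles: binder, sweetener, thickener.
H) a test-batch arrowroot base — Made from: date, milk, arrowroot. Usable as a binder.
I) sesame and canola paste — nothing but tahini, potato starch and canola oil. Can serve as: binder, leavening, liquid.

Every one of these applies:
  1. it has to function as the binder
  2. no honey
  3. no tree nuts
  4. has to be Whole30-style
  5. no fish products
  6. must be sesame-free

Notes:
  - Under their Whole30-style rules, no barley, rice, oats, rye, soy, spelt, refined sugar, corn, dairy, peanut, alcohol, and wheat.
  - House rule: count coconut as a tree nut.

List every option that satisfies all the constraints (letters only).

A: only beet and potato starch; none excluded — keep
B: has rye, so not Whole30-style; has sesame, so not sesame-free — reject
C: has sesame, so not sesame-free — reject
D: every rule checks out — OK
E: has cod, so not fish-free; has coconut, so not tree-nut-free — out
F: has almond, so not tree-nut-free — reject
G: has oats, so not Whole30-style; has sesame seed, so not sesame-free (and 1 more) — reject
H: has milk, so not Whole30-style — reject
I: has tahini, so not sesame-free — no

A, D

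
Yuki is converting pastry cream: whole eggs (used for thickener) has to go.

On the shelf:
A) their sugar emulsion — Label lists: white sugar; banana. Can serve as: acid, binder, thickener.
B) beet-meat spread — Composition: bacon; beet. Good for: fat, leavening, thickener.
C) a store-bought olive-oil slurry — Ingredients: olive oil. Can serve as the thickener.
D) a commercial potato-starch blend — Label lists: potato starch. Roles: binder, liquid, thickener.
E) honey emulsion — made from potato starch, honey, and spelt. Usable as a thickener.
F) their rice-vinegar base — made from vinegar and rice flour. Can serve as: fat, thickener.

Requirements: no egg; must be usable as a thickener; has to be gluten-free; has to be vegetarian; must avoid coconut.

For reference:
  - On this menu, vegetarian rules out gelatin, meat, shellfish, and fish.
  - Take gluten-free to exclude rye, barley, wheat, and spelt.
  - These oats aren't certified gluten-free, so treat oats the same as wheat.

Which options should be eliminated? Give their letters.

A: all constraints satisfied — valid
B: has bacon, so not vegetarian — no
C: nothing on the exclusion list — valid
D: only potato starch; none excluded — valid
E: has spelt, so not gluten-free — reject
F: only rice flour and vinegar; none excluded — keep

B, E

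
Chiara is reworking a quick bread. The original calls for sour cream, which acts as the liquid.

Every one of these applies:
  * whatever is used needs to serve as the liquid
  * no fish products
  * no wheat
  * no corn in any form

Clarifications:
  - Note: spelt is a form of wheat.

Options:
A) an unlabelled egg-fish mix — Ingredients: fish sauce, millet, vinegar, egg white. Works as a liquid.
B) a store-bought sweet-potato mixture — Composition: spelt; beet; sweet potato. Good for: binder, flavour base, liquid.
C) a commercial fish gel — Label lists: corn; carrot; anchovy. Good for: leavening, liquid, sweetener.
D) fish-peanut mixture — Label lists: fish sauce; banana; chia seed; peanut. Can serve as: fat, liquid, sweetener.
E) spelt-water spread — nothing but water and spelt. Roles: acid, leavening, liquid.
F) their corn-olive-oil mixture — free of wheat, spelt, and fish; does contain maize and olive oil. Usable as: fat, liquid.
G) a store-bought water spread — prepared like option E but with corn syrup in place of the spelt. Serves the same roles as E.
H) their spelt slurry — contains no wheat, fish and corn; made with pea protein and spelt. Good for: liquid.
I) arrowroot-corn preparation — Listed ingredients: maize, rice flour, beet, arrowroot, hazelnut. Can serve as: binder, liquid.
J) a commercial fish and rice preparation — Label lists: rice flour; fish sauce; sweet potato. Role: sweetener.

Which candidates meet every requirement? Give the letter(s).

A: has fish sauce, so not fish-free — reject
B: has spelt, so not wheat-free — no
C: has anchovy, so not fish-free; has corn, so not corn-free — reject
D: has fish sauce, so not fish-free — out
E: has spelt, so not wheat-free — no
F: has maize, so not corn-free — no
G: has corn syrup, so not corn-free — no
H: has spelt, so not wheat-free — no
I: has maize, so not corn-free — reject
J: not usable as a liquid; has fish sauce, so not fish-free — out

none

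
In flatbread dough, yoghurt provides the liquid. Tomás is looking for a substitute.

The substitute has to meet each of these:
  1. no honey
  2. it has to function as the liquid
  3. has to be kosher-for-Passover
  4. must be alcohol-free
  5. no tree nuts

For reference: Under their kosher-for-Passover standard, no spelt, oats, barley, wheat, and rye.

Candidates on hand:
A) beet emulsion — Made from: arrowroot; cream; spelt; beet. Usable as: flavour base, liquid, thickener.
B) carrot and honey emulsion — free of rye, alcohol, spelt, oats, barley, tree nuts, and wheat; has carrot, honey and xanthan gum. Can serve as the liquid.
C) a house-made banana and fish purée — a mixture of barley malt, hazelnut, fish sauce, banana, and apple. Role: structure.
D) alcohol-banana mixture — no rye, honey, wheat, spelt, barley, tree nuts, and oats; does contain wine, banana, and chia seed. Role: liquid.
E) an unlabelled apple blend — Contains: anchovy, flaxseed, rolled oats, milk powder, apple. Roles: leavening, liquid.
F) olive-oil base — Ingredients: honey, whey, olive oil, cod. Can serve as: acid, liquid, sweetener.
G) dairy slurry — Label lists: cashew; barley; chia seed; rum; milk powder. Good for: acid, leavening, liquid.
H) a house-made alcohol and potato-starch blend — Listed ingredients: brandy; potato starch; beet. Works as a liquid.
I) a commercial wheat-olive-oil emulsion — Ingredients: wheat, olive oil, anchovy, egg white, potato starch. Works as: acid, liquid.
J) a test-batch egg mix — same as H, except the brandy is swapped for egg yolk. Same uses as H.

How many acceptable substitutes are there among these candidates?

1

A: has spelt, so not kosher-for-Passover — no
B: has honey, so not honey-free — no
C: not usable as a liquid; has barley malt, so not kosher-for-Passover (and 1 more) — no
D: has wine, so not alcohol-free — no
E: has rolled oats, so not kosher-for-Passover — out
F: has honey, so not honey-free — reject
G: has barley, so not kosher-for-Passover; has cashew, so not tree-nut-free (and 1 more) — reject
H: has brandy, so not alcohol-free — reject
I: has wheat, so not kosher-for-Passover — no
J: works as a liquid, no honey, kosher-for-Passover — valid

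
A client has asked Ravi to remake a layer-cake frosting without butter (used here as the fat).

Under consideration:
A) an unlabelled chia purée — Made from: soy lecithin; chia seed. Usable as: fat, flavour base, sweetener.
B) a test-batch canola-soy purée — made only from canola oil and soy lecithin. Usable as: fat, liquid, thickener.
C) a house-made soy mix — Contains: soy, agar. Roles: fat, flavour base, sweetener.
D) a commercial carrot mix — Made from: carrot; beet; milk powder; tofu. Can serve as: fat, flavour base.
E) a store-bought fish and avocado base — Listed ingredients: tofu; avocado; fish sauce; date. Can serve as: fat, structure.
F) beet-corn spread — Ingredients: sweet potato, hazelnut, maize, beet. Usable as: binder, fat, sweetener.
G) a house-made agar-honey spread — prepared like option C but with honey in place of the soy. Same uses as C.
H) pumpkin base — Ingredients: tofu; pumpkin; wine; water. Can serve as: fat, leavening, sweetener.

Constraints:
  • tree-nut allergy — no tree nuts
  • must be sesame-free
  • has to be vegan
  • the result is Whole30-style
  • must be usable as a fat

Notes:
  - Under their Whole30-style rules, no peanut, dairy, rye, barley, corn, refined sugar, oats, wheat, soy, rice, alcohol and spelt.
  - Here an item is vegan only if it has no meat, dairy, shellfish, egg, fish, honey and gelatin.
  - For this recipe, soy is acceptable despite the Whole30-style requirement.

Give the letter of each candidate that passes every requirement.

A, B, C

A: soy is permitted under the Whole30-style carve-out; nothing else excluded — OK
B: soy is permitted under the Whole30-style carve-out; nothing else excluded — OK
C: soy is permitted under the Whole30-style carve-out; nothing else excluded — keep
D: has milk powder, so not Whole30-style; has milk powder, so not vegan — out
E: has fish sauce, so not vegan — reject
F: has maize, so not Whole30-style; has hazelnut, so not tree-nut-free — no
G: has honey, so not vegan — out
H: has wine, so not Whole30-style — reject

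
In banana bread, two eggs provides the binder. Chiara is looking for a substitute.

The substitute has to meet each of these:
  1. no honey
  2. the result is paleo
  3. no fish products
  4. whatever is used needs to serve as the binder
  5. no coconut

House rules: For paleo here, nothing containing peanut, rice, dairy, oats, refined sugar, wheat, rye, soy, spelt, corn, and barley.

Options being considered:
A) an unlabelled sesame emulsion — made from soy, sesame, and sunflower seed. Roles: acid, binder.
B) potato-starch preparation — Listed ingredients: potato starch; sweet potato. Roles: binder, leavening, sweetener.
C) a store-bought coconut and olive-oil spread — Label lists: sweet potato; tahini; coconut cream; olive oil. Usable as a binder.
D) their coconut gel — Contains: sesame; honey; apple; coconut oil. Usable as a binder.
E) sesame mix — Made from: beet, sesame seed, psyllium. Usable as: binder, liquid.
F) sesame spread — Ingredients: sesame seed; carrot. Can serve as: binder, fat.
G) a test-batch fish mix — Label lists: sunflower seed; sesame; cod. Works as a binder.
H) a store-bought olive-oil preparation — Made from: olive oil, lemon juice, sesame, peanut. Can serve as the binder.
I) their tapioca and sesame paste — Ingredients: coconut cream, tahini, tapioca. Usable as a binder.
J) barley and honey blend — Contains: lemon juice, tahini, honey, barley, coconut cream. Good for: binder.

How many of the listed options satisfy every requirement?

3

A: has soy, so not paleo — no
B: works as a binder, no honey, no fish — keep
C: has coconut cream, so not coconut-free — no
D: has coconut oil, so not coconut-free; has honey, so not honey-free — no
E: only sesame seed, psyllium, and beet; none excluded — keep
F: nothing on the exclusion list — OK
G: has cod, so not fish-free — no
H: has peanut, so not paleo — reject
I: has coconut cream, so not coconut-free — no
J: has barley, so not paleo; has coconut cream, so not coconut-free (and 1 more) — out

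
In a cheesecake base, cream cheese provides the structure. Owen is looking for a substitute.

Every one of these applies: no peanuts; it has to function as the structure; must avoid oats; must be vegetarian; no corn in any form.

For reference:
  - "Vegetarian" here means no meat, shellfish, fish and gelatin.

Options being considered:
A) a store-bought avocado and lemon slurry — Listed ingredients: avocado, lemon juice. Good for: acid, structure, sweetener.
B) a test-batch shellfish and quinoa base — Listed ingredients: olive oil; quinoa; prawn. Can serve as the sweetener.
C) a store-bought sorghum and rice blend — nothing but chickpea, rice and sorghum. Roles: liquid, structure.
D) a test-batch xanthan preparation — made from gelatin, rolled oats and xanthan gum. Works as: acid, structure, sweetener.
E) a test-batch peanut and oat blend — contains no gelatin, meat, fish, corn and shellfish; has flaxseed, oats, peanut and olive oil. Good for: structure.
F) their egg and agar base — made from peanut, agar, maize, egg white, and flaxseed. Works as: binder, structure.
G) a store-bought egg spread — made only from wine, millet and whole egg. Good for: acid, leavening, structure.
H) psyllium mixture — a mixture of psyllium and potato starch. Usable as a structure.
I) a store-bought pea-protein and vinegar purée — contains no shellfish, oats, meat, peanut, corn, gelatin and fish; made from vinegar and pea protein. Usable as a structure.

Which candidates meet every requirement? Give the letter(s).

A, C, G, H, I

A: works as a structure, no oats, no corn — valid
B: not usable as a structure; has prawn, so not vegetarian — out
C: only rice, sorghum, and chickpea; none excluded — keep
D: has gelatin, so not vegetarian; has rolled oats, so not oat-free — no
E: has oats, so not oat-free; has peanut, so not peanut-free — reject
F: has peanut, so not peanut-free; has maize, so not corn-free — no
G: nothing on the exclusion list — keep
H: only potato starch and psyllium; none excluded — OK
I: no corn, no oats — valid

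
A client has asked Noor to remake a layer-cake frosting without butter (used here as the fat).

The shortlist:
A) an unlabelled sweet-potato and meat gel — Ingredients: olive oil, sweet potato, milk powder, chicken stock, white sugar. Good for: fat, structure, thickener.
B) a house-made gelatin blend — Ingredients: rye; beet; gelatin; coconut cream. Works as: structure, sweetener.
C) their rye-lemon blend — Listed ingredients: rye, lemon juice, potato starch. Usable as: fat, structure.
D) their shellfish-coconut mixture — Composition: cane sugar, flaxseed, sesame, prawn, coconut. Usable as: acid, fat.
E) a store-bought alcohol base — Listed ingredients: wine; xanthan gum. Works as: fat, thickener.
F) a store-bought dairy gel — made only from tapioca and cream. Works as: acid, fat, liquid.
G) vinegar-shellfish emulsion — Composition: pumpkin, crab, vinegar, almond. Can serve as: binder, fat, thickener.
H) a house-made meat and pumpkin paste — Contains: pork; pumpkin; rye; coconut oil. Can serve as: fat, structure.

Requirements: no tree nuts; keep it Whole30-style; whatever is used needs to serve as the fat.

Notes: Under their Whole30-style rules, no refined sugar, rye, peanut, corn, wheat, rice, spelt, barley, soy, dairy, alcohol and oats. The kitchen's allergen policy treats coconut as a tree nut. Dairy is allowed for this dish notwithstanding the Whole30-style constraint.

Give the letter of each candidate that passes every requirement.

F

A: has white sugar, so not Whole30-style — reject
B: not usable as a fat; has rye, so not Whole30-style (and 1 more) — out
C: has rye, so not Whole30-style — reject
D: has cane sugar, so not Whole30-style; has coconut, so not tree-nut-free — no
E: has wine, so not Whole30-style — reject
F: dairy is permitted under the Whole30-style carve-out; nothing else excluded — OK
G: has almond, so not tree-nut-free — reject
H: has rye, so not Whole30-style; has coconut oil, so not tree-nut-free — out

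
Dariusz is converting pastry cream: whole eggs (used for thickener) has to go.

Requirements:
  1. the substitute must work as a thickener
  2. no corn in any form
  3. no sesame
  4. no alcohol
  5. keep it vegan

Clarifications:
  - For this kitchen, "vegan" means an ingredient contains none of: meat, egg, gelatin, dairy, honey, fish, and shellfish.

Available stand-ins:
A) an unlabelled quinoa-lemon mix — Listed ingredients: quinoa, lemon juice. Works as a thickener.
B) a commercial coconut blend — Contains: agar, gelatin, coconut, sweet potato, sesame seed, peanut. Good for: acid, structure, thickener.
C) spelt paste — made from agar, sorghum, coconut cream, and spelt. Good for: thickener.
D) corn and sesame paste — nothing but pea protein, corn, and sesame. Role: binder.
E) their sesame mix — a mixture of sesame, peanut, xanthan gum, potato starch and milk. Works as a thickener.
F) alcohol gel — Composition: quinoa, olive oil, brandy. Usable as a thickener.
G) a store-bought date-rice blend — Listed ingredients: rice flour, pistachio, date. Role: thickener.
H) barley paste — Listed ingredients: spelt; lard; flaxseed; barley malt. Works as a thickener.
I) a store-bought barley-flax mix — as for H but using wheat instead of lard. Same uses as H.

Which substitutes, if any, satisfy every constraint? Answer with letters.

A, C, G, I

A: only quinoa and lemon juice; none excluded — OK
B: has gelatin, so not vegan; has sesame seed, so not sesame-free — no
C: all constraints satisfied — OK
D: not usable as a thickener; has corn, so not corn-free (and 1 more) — reject
E: has milk, so not vegan; has sesame, so not sesame-free — no
F: has brandy, so not alcohol-free — reject
G: no alcohol, no corn — valid
H: has lard, so not vegan — no
I: vegan, no corn — valid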